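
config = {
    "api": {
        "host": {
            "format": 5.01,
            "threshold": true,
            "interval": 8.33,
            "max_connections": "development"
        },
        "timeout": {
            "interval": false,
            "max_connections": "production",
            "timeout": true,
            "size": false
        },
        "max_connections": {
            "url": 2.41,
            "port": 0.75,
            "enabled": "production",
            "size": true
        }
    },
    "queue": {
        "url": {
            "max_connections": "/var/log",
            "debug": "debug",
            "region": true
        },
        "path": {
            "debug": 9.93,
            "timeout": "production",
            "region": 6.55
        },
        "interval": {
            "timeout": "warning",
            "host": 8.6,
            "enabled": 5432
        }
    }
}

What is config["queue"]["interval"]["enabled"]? 5432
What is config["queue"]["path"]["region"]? 6.55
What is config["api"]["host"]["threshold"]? True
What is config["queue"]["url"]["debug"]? "debug"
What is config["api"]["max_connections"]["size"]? True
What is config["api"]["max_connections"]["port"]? 0.75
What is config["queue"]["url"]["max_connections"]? "/var/log"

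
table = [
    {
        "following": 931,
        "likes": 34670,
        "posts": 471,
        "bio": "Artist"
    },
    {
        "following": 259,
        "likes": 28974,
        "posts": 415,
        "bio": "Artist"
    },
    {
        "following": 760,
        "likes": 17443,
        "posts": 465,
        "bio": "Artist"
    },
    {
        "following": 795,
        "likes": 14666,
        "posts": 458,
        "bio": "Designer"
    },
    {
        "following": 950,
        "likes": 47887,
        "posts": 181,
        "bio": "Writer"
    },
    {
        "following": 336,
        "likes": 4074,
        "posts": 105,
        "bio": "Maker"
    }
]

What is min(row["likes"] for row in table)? 4074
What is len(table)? 6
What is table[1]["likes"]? 28974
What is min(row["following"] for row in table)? 259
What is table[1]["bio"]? "Artist"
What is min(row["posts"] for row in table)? 105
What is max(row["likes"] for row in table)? 47887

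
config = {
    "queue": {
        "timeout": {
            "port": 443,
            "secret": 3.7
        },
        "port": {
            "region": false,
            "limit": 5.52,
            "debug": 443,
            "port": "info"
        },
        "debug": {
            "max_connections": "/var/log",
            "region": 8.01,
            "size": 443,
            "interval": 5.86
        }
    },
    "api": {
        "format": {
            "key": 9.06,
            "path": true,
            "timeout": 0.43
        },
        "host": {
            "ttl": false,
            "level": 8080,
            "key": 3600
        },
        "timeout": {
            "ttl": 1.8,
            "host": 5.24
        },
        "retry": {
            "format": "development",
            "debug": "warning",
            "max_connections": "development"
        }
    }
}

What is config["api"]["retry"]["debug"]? "warning"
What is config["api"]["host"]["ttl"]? False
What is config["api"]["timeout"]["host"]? 5.24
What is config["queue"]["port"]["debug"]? 443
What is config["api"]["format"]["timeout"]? 0.43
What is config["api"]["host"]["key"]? 3600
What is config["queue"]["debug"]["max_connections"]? "/var/log"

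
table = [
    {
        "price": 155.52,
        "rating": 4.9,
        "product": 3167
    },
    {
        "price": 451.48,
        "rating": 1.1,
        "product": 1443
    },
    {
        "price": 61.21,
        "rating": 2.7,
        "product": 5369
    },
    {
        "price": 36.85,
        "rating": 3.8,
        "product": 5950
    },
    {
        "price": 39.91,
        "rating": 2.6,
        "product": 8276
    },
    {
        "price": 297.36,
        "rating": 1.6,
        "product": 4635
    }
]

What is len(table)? 6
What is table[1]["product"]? 1443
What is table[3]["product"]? 5950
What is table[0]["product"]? 3167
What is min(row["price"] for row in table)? 36.85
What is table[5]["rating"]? 1.6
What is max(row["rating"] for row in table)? 4.9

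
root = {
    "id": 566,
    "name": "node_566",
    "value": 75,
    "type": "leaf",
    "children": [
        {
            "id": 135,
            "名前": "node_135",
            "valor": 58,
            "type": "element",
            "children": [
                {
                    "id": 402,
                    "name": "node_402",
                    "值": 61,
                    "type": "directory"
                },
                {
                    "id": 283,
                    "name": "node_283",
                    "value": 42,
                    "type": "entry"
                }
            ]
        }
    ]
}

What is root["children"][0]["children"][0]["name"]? "node_402"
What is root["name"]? "node_566"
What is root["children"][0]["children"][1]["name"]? "node_283"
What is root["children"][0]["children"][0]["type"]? "directory"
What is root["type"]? "leaf"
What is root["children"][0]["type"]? "element"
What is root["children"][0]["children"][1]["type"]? "entry"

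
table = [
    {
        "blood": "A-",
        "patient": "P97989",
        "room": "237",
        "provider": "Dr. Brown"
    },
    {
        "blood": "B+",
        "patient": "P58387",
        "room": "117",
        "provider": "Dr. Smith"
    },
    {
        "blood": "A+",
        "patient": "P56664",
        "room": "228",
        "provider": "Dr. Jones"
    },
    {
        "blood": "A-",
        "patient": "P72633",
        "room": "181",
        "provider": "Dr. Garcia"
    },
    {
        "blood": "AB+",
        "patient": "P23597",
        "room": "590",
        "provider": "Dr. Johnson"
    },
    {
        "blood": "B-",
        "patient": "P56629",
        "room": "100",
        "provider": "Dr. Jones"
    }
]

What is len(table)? 6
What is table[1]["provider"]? "Dr. Smith"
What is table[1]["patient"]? "P58387"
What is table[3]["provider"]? "Dr. Garcia"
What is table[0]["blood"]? "A-"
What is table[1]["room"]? "117"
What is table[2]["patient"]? "P56664"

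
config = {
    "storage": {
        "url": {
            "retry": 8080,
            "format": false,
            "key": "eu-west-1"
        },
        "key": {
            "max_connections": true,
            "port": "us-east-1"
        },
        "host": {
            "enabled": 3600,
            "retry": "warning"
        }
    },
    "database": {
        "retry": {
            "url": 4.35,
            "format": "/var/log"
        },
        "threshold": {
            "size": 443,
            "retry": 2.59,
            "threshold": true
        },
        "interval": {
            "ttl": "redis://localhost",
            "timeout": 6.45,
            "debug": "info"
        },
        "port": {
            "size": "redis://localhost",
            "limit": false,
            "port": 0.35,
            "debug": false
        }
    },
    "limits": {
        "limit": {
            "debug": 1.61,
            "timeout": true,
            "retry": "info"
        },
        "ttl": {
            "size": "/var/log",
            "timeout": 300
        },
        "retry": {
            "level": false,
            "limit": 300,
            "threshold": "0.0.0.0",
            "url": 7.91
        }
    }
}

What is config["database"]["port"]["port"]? 0.35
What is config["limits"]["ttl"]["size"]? "/var/log"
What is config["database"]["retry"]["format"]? "/var/log"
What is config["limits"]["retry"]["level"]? False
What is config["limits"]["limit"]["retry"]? "info"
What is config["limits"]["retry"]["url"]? 7.91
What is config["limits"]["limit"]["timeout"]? True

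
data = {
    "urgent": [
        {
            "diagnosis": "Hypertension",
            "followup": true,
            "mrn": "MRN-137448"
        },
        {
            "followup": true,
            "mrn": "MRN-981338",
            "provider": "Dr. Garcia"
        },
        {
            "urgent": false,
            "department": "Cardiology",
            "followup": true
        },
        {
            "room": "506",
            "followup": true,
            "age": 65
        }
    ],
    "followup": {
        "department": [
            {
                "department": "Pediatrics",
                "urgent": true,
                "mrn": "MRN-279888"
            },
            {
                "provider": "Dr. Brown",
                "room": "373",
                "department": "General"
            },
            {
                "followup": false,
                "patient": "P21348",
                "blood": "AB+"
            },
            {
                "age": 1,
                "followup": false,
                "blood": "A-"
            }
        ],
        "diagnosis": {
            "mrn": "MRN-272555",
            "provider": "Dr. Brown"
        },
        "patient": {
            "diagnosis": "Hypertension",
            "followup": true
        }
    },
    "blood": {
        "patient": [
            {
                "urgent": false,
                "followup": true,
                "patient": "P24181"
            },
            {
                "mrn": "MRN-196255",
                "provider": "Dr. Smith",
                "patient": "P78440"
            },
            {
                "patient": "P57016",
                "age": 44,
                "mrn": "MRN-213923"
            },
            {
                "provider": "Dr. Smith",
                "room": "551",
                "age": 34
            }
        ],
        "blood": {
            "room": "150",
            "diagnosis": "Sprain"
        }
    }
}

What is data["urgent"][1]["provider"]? "Dr. Garcia"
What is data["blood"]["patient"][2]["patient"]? "P57016"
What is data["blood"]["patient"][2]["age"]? 44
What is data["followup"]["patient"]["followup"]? True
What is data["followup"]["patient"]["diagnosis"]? "Hypertension"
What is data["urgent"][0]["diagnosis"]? "Hypertension"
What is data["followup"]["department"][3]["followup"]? False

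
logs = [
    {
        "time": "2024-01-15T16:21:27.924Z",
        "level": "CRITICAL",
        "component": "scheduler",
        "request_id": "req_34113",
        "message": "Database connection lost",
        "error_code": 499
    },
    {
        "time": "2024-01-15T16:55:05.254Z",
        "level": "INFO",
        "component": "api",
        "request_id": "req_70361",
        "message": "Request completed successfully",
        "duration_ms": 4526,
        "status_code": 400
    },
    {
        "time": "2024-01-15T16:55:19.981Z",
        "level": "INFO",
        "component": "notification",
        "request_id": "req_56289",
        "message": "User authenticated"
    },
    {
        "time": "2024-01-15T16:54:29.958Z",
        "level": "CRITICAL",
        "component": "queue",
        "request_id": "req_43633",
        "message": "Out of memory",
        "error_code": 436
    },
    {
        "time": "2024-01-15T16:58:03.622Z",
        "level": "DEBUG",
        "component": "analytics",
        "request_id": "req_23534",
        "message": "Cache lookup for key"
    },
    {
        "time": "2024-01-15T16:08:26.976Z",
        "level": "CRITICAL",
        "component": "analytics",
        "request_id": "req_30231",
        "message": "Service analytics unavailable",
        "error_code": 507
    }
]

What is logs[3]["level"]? "CRITICAL"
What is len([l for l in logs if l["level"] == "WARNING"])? 0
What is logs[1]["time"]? "2024-01-15T16:55:05.254Z"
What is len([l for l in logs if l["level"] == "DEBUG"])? 1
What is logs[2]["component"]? "notification"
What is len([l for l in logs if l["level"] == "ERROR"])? 0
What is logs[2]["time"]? "2024-01-15T16:55:19.981Z"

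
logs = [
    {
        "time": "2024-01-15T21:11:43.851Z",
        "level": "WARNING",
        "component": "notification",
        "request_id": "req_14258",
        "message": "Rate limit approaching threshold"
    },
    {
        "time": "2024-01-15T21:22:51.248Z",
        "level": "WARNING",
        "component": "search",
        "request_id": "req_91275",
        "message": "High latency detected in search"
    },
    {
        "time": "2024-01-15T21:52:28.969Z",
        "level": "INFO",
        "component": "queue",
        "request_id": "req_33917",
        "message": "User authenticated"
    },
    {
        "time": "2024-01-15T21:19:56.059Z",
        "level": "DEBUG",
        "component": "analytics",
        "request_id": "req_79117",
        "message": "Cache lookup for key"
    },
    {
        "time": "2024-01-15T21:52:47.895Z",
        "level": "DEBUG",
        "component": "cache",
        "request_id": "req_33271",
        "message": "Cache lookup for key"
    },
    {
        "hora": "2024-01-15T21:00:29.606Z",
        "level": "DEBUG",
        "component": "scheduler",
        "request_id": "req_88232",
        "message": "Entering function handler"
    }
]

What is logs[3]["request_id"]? "req_79117"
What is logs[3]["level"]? "DEBUG"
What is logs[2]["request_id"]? "req_33917"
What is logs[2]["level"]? "INFO"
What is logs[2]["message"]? "User authenticated"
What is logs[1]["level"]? "WARNING"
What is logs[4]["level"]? "DEBUG"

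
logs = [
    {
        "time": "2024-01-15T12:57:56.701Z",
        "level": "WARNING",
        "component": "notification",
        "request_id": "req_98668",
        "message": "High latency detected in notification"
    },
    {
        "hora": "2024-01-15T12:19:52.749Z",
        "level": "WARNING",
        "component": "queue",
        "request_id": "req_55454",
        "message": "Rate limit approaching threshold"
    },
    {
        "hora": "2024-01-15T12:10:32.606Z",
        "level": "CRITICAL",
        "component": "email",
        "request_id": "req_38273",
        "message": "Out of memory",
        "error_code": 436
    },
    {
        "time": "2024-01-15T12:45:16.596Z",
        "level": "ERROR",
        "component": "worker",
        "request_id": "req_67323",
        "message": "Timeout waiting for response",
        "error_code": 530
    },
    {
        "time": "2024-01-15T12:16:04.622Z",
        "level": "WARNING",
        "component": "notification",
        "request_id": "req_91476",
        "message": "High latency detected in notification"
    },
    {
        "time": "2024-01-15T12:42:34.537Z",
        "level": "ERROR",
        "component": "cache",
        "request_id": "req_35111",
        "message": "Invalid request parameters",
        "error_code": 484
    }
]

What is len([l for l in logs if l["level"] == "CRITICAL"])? 1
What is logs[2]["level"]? "CRITICAL"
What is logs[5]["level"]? "ERROR"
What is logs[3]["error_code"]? 530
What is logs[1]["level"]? "WARNING"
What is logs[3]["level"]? "ERROR"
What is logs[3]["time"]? "2024-01-15T12:45:16.596Z"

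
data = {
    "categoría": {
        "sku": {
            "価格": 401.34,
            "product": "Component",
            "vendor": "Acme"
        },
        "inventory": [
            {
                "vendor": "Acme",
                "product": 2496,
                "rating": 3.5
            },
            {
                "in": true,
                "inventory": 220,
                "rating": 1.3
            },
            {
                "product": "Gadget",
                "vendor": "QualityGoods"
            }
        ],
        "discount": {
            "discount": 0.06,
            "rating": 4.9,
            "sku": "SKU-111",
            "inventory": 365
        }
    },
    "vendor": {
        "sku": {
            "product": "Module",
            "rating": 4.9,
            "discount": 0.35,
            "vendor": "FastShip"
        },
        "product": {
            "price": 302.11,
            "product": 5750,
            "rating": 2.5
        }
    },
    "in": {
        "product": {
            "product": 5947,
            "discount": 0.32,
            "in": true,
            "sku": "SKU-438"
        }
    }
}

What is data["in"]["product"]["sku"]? "SKU-438"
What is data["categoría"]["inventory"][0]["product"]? 2496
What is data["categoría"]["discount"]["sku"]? "SKU-111"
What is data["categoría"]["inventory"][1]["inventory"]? 220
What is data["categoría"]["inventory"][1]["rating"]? 1.3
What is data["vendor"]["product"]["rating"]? 2.5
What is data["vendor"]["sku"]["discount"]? 0.35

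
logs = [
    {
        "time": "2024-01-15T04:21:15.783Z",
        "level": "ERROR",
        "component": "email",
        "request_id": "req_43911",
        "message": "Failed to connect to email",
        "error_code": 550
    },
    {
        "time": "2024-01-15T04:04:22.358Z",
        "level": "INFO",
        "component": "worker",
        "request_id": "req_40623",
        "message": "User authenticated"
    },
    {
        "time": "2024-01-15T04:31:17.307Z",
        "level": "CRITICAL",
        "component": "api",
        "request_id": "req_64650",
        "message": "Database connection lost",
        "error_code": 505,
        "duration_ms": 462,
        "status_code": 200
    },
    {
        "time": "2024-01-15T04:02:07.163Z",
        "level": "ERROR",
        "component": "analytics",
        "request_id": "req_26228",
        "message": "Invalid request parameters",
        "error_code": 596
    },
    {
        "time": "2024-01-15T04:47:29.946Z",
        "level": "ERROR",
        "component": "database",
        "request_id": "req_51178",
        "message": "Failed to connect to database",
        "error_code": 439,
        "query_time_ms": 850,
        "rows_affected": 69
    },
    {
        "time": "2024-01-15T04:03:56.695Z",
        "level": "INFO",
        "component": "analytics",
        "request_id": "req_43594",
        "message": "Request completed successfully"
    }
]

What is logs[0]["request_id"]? "req_43911"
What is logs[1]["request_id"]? "req_40623"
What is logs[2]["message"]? "Database connection lost"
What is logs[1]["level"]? "INFO"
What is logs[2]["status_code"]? 200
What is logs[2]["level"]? "CRITICAL"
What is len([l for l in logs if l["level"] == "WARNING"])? 0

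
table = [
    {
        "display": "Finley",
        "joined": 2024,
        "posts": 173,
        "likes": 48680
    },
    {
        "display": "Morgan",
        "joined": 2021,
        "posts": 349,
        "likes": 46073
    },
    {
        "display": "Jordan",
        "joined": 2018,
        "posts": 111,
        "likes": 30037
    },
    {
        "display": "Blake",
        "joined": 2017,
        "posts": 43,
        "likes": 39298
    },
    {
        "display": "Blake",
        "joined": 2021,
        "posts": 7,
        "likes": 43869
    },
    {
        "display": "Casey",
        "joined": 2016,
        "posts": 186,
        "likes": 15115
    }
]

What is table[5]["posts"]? 186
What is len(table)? 6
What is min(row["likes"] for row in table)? 15115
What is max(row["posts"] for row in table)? 349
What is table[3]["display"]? "Blake"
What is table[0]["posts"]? 173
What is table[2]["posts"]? 111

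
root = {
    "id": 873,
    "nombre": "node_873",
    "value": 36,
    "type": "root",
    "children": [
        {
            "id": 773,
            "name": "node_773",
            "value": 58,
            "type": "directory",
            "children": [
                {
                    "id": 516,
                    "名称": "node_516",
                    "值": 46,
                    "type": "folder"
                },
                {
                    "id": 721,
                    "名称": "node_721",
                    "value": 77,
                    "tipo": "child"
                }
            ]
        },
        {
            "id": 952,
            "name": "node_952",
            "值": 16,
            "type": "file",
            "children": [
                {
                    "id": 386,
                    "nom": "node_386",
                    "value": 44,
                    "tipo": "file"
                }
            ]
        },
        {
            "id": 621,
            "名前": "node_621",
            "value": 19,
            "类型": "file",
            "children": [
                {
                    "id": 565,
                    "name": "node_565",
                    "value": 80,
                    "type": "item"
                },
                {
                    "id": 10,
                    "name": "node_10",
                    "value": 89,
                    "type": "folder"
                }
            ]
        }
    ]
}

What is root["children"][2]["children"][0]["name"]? "node_565"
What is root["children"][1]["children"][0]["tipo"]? "file"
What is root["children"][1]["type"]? "file"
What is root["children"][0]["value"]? 58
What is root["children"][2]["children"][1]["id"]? 10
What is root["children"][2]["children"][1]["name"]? "node_10"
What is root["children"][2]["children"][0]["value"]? 80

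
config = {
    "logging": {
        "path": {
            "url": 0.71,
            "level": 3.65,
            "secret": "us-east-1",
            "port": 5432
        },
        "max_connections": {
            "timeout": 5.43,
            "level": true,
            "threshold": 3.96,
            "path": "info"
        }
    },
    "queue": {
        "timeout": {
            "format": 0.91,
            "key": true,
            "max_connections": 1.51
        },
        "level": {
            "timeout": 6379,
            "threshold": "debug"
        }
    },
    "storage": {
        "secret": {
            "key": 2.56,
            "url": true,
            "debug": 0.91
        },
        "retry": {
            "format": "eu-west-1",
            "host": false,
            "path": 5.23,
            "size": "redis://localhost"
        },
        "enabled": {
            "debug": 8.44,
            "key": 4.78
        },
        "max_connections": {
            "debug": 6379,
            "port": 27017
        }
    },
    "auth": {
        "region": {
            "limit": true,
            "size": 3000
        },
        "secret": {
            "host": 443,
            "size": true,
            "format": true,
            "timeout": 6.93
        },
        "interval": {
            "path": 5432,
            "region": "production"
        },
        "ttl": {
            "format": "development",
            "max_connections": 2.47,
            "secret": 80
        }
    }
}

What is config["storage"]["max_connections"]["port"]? 27017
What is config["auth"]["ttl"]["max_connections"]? 2.47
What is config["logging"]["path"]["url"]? 0.71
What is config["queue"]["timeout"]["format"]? 0.91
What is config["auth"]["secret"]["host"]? 443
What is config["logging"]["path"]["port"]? 5432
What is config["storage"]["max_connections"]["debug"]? 6379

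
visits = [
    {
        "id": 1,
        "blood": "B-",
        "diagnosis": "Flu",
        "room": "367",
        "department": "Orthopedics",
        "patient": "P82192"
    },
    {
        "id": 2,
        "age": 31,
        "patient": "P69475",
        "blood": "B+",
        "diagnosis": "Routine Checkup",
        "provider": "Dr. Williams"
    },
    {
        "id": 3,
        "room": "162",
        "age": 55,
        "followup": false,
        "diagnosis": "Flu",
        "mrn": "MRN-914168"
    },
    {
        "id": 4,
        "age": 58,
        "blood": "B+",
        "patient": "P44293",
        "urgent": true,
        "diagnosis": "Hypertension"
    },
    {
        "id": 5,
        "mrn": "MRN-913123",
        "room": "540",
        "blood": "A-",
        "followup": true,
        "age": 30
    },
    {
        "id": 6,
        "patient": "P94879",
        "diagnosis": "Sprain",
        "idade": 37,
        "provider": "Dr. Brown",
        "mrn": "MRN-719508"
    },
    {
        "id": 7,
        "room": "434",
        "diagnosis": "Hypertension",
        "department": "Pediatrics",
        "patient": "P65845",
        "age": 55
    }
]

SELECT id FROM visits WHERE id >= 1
[1, 2, 3, 4, 5, 6, 7]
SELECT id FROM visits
[1, 2, 3, 4, 5, 6, 7]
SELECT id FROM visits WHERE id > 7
[]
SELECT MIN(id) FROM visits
1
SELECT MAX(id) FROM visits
7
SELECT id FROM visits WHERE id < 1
[]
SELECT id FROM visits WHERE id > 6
[7]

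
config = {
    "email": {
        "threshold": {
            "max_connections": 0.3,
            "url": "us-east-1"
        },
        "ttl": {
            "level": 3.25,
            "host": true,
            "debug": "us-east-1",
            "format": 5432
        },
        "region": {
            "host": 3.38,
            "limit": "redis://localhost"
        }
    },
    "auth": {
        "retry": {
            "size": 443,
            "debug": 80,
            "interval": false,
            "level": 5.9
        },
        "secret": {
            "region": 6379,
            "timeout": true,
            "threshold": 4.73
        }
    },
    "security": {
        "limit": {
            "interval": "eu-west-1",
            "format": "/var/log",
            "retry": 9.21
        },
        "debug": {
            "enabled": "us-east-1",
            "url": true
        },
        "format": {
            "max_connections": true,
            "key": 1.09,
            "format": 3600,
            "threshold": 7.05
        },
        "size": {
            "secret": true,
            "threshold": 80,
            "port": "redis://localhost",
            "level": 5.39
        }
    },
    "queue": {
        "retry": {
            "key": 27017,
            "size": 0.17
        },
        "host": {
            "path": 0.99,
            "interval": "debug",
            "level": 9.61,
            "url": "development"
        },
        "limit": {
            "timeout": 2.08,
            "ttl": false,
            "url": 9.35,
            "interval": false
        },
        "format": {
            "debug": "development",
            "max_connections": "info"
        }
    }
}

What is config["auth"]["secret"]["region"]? 6379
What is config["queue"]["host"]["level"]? 9.61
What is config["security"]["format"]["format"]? 3600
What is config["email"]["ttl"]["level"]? 3.25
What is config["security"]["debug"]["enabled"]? "us-east-1"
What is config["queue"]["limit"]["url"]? 9.35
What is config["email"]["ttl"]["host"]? True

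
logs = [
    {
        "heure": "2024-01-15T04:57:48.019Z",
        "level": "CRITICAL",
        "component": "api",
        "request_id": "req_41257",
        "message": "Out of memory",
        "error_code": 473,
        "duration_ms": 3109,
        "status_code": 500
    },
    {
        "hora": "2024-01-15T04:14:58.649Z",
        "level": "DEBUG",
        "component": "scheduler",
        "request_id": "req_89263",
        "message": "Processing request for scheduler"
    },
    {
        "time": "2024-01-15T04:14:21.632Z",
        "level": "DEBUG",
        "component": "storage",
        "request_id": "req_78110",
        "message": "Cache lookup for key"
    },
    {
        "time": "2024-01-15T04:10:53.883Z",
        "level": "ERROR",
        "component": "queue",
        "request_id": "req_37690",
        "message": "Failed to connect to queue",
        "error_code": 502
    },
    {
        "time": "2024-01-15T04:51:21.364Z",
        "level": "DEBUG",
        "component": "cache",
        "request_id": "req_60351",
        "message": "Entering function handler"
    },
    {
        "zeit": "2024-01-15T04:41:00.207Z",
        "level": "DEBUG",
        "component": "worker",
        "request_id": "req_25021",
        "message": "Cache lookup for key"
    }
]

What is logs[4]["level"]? "DEBUG"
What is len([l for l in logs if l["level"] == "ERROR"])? 1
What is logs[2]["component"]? "storage"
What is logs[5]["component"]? "worker"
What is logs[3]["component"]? "queue"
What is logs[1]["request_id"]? "req_89263"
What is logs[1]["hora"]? "2024-01-15T04:14:58.649Z"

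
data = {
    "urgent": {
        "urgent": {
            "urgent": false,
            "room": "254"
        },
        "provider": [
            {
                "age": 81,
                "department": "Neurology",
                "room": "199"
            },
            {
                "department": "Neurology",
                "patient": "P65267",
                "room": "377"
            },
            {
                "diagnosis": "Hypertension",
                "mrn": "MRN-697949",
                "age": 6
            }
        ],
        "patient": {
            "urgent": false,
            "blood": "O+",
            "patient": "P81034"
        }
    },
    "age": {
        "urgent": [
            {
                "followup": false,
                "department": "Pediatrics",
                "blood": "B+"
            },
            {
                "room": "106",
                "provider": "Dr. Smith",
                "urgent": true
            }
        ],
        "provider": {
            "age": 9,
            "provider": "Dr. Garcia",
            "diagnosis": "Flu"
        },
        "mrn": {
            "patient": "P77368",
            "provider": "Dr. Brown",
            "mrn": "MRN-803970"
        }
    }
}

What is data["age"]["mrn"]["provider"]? "Dr. Brown"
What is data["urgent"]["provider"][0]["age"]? 81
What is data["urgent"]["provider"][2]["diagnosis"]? "Hypertension"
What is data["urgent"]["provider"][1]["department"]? "Neurology"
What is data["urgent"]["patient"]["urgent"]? False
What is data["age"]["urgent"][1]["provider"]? "Dr. Smith"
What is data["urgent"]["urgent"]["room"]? "254"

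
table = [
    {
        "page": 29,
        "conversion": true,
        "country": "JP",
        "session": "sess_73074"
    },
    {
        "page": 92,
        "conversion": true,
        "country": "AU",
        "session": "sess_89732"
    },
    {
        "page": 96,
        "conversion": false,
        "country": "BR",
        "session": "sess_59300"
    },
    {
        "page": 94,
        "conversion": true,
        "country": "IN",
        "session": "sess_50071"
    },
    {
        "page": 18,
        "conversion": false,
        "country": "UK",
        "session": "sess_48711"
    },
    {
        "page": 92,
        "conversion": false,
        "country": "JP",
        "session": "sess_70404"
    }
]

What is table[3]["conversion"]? True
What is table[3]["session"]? "sess_50071"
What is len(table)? 6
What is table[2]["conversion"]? False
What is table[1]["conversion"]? True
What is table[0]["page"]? 29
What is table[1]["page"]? 92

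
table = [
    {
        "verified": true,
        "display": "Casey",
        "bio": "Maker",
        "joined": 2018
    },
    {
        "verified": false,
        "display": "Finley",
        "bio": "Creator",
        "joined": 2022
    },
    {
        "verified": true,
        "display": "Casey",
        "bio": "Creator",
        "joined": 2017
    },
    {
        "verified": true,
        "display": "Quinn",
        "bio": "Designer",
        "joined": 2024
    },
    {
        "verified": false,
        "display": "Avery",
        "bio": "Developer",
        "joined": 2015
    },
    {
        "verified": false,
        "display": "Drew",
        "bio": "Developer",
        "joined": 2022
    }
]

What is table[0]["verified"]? True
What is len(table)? 6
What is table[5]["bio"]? "Developer"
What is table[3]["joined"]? 2024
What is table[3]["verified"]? True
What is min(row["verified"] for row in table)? False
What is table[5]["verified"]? False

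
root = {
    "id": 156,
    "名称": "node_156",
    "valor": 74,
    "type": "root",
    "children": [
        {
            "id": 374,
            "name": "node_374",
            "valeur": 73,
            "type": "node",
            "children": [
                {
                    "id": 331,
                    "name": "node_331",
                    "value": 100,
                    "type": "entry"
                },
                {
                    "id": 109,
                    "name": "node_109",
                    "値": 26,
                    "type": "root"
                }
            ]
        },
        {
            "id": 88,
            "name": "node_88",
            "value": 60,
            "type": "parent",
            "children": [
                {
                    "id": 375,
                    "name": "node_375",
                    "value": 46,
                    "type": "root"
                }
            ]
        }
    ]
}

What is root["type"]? "root"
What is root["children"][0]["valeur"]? 73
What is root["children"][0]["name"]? "node_374"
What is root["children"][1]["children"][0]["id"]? 375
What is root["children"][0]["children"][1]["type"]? "root"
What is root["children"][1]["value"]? 60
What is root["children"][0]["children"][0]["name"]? "node_331"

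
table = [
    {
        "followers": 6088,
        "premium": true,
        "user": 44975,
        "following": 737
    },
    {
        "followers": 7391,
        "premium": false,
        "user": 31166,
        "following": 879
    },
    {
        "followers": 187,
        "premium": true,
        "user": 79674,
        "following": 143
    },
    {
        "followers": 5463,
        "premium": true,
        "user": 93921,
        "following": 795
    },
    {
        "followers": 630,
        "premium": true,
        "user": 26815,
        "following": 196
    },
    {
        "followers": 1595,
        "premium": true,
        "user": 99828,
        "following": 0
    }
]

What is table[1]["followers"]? 7391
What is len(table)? 6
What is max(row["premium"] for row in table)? True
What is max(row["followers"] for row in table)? 7391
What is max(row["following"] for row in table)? 879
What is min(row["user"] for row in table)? 26815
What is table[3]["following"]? 795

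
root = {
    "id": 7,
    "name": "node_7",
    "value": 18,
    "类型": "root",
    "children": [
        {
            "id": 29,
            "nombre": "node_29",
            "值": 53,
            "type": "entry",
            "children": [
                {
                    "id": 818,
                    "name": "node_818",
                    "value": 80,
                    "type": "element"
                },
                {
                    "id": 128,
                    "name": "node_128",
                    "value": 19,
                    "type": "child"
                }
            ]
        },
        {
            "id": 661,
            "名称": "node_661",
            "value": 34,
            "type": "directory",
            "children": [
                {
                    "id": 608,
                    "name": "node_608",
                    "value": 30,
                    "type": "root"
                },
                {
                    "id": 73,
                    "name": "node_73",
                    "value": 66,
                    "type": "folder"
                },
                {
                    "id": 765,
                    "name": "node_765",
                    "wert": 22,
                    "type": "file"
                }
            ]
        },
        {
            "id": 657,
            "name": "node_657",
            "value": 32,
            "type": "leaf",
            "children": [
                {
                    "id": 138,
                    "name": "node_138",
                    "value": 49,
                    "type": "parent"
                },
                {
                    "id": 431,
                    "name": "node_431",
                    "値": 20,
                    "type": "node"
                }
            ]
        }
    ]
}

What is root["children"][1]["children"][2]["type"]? "file"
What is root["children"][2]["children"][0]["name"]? "node_138"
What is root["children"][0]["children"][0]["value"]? 80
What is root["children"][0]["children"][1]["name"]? "node_128"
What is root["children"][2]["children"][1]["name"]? "node_431"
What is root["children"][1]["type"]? "directory"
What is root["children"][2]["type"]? "leaf"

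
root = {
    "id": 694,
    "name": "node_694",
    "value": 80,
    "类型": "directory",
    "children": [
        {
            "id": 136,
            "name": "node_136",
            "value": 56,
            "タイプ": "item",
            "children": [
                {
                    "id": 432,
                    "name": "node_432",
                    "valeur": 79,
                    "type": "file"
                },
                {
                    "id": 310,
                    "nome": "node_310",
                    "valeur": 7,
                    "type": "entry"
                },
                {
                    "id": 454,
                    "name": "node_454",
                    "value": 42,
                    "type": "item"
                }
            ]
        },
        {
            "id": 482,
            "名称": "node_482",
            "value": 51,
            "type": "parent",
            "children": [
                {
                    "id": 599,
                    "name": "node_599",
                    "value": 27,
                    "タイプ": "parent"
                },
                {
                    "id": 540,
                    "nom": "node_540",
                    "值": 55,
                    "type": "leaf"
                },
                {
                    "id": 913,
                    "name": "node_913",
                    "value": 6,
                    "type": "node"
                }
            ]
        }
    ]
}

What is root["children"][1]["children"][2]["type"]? "node"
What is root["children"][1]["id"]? 482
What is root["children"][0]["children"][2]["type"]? "item"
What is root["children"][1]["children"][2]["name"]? "node_913"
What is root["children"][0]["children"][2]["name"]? "node_454"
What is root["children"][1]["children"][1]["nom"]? "node_540"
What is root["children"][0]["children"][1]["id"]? 310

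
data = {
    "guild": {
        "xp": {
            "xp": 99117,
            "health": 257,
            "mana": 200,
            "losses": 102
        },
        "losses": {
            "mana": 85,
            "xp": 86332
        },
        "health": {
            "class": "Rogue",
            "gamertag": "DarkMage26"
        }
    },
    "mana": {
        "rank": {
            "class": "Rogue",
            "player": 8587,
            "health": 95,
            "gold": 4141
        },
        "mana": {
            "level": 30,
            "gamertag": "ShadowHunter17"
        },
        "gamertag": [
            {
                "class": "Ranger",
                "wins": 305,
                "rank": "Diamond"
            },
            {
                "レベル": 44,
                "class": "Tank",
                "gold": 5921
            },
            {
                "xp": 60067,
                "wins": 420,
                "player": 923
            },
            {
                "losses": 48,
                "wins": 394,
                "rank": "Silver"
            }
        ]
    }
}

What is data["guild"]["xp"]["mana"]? 200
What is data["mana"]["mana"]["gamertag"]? "ShadowHunter17"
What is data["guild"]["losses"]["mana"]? 85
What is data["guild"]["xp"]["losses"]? 102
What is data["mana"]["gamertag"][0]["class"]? "Ranger"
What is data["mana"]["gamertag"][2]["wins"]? 420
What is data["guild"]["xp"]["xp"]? 99117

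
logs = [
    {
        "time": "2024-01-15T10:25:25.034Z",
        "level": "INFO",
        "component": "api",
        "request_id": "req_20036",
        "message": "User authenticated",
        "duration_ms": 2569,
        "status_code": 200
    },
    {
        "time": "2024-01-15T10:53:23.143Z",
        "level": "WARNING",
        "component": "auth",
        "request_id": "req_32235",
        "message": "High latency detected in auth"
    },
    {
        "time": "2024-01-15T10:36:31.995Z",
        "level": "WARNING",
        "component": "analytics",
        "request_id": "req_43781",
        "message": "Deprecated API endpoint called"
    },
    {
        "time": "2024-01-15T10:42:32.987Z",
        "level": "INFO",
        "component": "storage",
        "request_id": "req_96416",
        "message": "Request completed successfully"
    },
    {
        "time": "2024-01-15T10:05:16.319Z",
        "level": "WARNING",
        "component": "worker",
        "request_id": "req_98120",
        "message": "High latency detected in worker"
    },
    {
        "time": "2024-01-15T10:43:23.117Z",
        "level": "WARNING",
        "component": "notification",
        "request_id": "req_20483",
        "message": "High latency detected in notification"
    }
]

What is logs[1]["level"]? "WARNING"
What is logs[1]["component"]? "auth"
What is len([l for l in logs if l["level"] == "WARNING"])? 4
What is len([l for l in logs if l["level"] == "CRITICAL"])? 0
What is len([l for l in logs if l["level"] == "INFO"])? 2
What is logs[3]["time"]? "2024-01-15T10:42:32.987Z"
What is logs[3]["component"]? "storage"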